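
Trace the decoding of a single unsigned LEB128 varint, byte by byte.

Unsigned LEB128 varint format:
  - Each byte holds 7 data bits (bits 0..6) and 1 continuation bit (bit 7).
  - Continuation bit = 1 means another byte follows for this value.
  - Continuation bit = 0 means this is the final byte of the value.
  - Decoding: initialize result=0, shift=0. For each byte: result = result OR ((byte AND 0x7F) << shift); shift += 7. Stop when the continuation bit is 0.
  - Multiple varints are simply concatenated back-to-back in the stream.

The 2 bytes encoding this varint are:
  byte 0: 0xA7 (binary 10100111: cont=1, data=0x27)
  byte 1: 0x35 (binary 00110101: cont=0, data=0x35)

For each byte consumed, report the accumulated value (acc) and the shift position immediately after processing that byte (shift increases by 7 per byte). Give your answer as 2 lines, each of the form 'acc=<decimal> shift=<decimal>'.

byte 0=0xA7: payload=0x27=39, contrib = 39<<0 = 39; acc -> 39, shift -> 7
byte 1=0x35: payload=0x35=53, contrib = 53<<7 = 6784; acc -> 6823, shift -> 14

Answer: acc=39 shift=7
acc=6823 shift=14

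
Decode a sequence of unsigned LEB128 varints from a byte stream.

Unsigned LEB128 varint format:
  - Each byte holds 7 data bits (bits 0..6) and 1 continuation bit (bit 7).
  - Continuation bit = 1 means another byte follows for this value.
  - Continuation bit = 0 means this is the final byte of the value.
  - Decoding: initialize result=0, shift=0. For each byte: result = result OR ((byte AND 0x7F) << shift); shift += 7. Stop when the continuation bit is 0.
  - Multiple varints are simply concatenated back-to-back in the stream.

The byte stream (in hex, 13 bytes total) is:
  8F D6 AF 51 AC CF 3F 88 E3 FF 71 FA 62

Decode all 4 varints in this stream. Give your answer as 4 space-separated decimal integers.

Answer: 170650383 1042348 239071624 12666

Derivation:
  byte[0]=0x8F cont=1 payload=0x0F=15: acc |= 15<<0 -> acc=15 shift=7
  byte[1]=0xD6 cont=1 payload=0x56=86: acc |= 86<<7 -> acc=11023 shift=14
  byte[2]=0xAF cont=1 payload=0x2F=47: acc |= 47<<14 -> acc=781071 shift=21
  byte[3]=0x51 cont=0 payload=0x51=81: acc |= 81<<21 -> acc=170650383 shift=28 [end]
Varint 1: bytes[0:4] = 8F D6 AF 51 -> value 170650383 (4 byte(s))
  byte[4]=0xAC cont=1 payload=0x2C=44: acc |= 44<<0 -> acc=44 shift=7
  byte[5]=0xCF cont=1 payload=0x4F=79: acc |= 79<<7 -> acc=10156 shift=14
  byte[6]=0x3F cont=0 payload=0x3F=63: acc |= 63<<14 -> acc=1042348 shift=21 [end]
Varint 2: bytes[4:7] = AC CF 3F -> value 1042348 (3 byte(s))
  byte[7]=0x88 cont=1 payload=0x08=8: acc |= 8<<0 -> acc=8 shift=7
  byte[8]=0xE3 cont=1 payload=0x63=99: acc |= 99<<7 -> acc=12680 shift=14
  byte[9]=0xFF cont=1 payload=0x7F=127: acc |= 127<<14 -> acc=2093448 shift=21
  byte[10]=0x71 cont=0 payload=0x71=113: acc |= 113<<21 -> acc=239071624 shift=28 [end]
Varint 3: bytes[7:11] = 88 E3 FF 71 -> value 239071624 (4 byte(s))
  byte[11]=0xFA cont=1 payload=0x7A=122: acc |= 122<<0 -> acc=122 shift=7
  byte[12]=0x62 cont=0 payload=0x62=98: acc |= 98<<7 -> acc=12666 shift=14 [end]
Varint 4: bytes[11:13] = FA 62 -> value 12666 (2 byte(s))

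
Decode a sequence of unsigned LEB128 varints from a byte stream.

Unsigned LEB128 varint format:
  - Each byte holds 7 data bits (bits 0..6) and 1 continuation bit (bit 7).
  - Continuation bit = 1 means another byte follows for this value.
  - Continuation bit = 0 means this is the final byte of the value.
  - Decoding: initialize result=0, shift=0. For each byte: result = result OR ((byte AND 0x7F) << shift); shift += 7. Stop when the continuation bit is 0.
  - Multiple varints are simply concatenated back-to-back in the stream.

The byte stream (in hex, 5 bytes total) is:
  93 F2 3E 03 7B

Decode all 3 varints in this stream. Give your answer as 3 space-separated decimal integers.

  byte[0]=0x93 cont=1 payload=0x13=19: acc |= 19<<0 -> acc=19 shift=7
  byte[1]=0xF2 cont=1 payload=0x72=114: acc |= 114<<7 -> acc=14611 shift=14
  byte[2]=0x3E cont=0 payload=0x3E=62: acc |= 62<<14 -> acc=1030419 shift=21 [end]
Varint 1: bytes[0:3] = 93 F2 3E -> value 1030419 (3 byte(s))
  byte[3]=0x03 cont=0 payload=0x03=3: acc |= 3<<0 -> acc=3 shift=7 [end]
Varint 2: bytes[3:4] = 03 -> value 3 (1 byte(s))
  byte[4]=0x7B cont=0 payload=0x7B=123: acc |= 123<<0 -> acc=123 shift=7 [end]
Varint 3: bytes[4:5] = 7B -> value 123 (1 byte(s))

Answer: 1030419 3 123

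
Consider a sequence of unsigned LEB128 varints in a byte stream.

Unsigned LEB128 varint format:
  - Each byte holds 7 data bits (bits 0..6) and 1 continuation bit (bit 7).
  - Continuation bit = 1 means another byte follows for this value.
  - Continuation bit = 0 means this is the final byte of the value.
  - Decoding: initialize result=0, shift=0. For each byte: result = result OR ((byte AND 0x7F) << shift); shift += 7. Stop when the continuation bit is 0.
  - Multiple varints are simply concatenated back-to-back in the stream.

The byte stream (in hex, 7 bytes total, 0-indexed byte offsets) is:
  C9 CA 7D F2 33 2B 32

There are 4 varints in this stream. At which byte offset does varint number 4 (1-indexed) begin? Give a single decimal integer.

Answer: 6

Derivation:
  byte[0]=0xC9 cont=1 payload=0x49=73: acc |= 73<<0 -> acc=73 shift=7
  byte[1]=0xCA cont=1 payload=0x4A=74: acc |= 74<<7 -> acc=9545 shift=14
  byte[2]=0x7D cont=0 payload=0x7D=125: acc |= 125<<14 -> acc=2057545 shift=21 [end]
Varint 1: bytes[0:3] = C9 CA 7D -> value 2057545 (3 byte(s))
  byte[3]=0xF2 cont=1 payload=0x72=114: acc |= 114<<0 -> acc=114 shift=7
  byte[4]=0x33 cont=0 payload=0x33=51: acc |= 51<<7 -> acc=6642 shift=14 [end]
Varint 2: bytes[3:5] = F2 33 -> value 6642 (2 byte(s))
  byte[5]=0x2B cont=0 payload=0x2B=43: acc |= 43<<0 -> acc=43 shift=7 [end]
Varint 3: bytes[5:6] = 2B -> value 43 (1 byte(s))
  byte[6]=0x32 cont=0 payload=0x32=50: acc |= 50<<0 -> acc=50 shift=7 [end]
Varint 4: bytes[6:7] = 32 -> value 50 (1 byte(s))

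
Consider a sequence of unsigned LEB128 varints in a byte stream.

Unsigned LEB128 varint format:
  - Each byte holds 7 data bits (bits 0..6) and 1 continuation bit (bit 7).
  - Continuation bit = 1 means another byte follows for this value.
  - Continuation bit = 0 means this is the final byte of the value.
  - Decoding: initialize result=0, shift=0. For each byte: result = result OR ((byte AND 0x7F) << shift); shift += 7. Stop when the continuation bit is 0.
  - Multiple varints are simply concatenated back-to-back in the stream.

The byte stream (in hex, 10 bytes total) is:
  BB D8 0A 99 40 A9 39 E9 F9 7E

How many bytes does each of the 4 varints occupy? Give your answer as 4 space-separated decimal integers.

  byte[0]=0xBB cont=1 payload=0x3B=59: acc |= 59<<0 -> acc=59 shift=7
  byte[1]=0xD8 cont=1 payload=0x58=88: acc |= 88<<7 -> acc=11323 shift=14
  byte[2]=0x0A cont=0 payload=0x0A=10: acc |= 10<<14 -> acc=175163 shift=21 [end]
Varint 1: bytes[0:3] = BB D8 0A -> value 175163 (3 byte(s))
  byte[3]=0x99 cont=1 payload=0x19=25: acc |= 25<<0 -> acc=25 shift=7
  byte[4]=0x40 cont=0 payload=0x40=64: acc |= 64<<7 -> acc=8217 shift=14 [end]
Varint 2: bytes[3:5] = 99 40 -> value 8217 (2 byte(s))
  byte[5]=0xA9 cont=1 payload=0x29=41: acc |= 41<<0 -> acc=41 shift=7
  byte[6]=0x39 cont=0 payload=0x39=57: acc |= 57<<7 -> acc=7337 shift=14 [end]
Varint 3: bytes[5:7] = A9 39 -> value 7337 (2 byte(s))
  byte[7]=0xE9 cont=1 payload=0x69=105: acc |= 105<<0 -> acc=105 shift=7
  byte[8]=0xF9 cont=1 payload=0x79=121: acc |= 121<<7 -> acc=15593 shift=14
  byte[9]=0x7E cont=0 payload=0x7E=126: acc |= 126<<14 -> acc=2079977 shift=21 [end]
Varint 4: bytes[7:10] = E9 F9 7E -> value 2079977 (3 byte(s))

Answer: 3 2 2 3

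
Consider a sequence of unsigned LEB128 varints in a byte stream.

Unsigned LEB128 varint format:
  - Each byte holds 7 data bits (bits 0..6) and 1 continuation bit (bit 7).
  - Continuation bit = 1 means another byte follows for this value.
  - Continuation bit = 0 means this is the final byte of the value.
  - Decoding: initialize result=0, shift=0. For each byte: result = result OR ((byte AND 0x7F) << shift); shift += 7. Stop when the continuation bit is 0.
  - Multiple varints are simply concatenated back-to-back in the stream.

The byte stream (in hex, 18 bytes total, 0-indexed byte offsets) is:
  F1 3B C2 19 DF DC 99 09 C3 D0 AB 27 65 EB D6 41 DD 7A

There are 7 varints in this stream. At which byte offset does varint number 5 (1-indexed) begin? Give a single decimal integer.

  byte[0]=0xF1 cont=1 payload=0x71=113: acc |= 113<<0 -> acc=113 shift=7
  byte[1]=0x3B cont=0 payload=0x3B=59: acc |= 59<<7 -> acc=7665 shift=14 [end]
Varint 1: bytes[0:2] = F1 3B -> value 7665 (2 byte(s))
  byte[2]=0xC2 cont=1 payload=0x42=66: acc |= 66<<0 -> acc=66 shift=7
  byte[3]=0x19 cont=0 payload=0x19=25: acc |= 25<<7 -> acc=3266 shift=14 [end]
Varint 2: bytes[2:4] = C2 19 -> value 3266 (2 byte(s))
  byte[4]=0xDF cont=1 payload=0x5F=95: acc |= 95<<0 -> acc=95 shift=7
  byte[5]=0xDC cont=1 payload=0x5C=92: acc |= 92<<7 -> acc=11871 shift=14
  byte[6]=0x99 cont=1 payload=0x19=25: acc |= 25<<14 -> acc=421471 shift=21
  byte[7]=0x09 cont=0 payload=0x09=9: acc |= 9<<21 -> acc=19295839 shift=28 [end]
Varint 3: bytes[4:8] = DF DC 99 09 -> value 19295839 (4 byte(s))
  byte[8]=0xC3 cont=1 payload=0x43=67: acc |= 67<<0 -> acc=67 shift=7
  byte[9]=0xD0 cont=1 payload=0x50=80: acc |= 80<<7 -> acc=10307 shift=14
  byte[10]=0xAB cont=1 payload=0x2B=43: acc |= 43<<14 -> acc=714819 shift=21
  byte[11]=0x27 cont=0 payload=0x27=39: acc |= 39<<21 -> acc=82503747 shift=28 [end]
Varint 4: bytes[8:12] = C3 D0 AB 27 -> value 82503747 (4 byte(s))
  byte[12]=0x65 cont=0 payload=0x65=101: acc |= 101<<0 -> acc=101 shift=7 [end]
Varint 5: bytes[12:13] = 65 -> value 101 (1 byte(s))
  byte[13]=0xEB cont=1 payload=0x6B=107: acc |= 107<<0 -> acc=107 shift=7
  byte[14]=0xD6 cont=1 payload=0x56=86: acc |= 86<<7 -> acc=11115 shift=14
  byte[15]=0x41 cont=0 payload=0x41=65: acc |= 65<<14 -> acc=1076075 shift=21 [end]
Varint 6: bytes[13:16] = EB D6 41 -> value 1076075 (3 byte(s))
  byte[16]=0xDD cont=1 payload=0x5D=93: acc |= 93<<0 -> acc=93 shift=7
  byte[17]=0x7A cont=0 payload=0x7A=122: acc |= 122<<7 -> acc=15709 shift=14 [end]
Varint 7: bytes[16:18] = DD 7A -> value 15709 (2 byte(s))

Answer: 12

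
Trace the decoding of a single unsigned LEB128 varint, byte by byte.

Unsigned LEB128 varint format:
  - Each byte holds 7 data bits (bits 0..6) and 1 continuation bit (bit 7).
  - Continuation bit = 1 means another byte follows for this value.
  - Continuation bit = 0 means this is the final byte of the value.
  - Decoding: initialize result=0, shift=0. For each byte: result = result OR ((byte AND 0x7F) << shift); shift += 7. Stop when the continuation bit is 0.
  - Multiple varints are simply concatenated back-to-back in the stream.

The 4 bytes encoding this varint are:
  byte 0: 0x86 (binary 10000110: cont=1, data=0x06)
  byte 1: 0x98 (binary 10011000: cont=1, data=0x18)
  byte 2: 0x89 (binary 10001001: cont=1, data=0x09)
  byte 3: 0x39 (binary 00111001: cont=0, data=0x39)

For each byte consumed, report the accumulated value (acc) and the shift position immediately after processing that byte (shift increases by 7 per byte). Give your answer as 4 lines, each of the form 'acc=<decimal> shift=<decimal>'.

Answer: acc=6 shift=7
acc=3078 shift=14
acc=150534 shift=21
acc=119688198 shift=28

Derivation:
byte 0=0x86: payload=0x06=6, contrib = 6<<0 = 6; acc -> 6, shift -> 7
byte 1=0x98: payload=0x18=24, contrib = 24<<7 = 3072; acc -> 3078, shift -> 14
byte 2=0x89: payload=0x09=9, contrib = 9<<14 = 147456; acc -> 150534, shift -> 21
byte 3=0x39: payload=0x39=57, contrib = 57<<21 = 119537664; acc -> 119688198, shift -> 28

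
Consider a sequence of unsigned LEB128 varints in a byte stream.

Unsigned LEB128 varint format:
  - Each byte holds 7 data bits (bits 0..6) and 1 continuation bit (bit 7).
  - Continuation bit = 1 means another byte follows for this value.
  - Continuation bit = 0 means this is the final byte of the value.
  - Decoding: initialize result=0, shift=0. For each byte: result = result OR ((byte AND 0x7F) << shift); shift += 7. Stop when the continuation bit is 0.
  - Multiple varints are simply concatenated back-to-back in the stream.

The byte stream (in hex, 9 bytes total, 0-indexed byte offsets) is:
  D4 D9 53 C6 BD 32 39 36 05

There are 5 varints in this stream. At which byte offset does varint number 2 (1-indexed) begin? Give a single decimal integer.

Answer: 3

Derivation:
  byte[0]=0xD4 cont=1 payload=0x54=84: acc |= 84<<0 -> acc=84 shift=7
  byte[1]=0xD9 cont=1 payload=0x59=89: acc |= 89<<7 -> acc=11476 shift=14
  byte[2]=0x53 cont=0 payload=0x53=83: acc |= 83<<14 -> acc=1371348 shift=21 [end]
Varint 1: bytes[0:3] = D4 D9 53 -> value 1371348 (3 byte(s))
  byte[3]=0xC6 cont=1 payload=0x46=70: acc |= 70<<0 -> acc=70 shift=7
  byte[4]=0xBD cont=1 payload=0x3D=61: acc |= 61<<7 -> acc=7878 shift=14
  byte[5]=0x32 cont=0 payload=0x32=50: acc |= 50<<14 -> acc=827078 shift=21 [end]
Varint 2: bytes[3:6] = C6 BD 32 -> value 827078 (3 byte(s))
  byte[6]=0x39 cont=0 payload=0x39=57: acc |= 57<<0 -> acc=57 shift=7 [end]
Varint 3: bytes[6:7] = 39 -> value 57 (1 byte(s))
  byte[7]=0x36 cont=0 payload=0x36=54: acc |= 54<<0 -> acc=54 shift=7 [end]
Varint 4: bytes[7:8] = 36 -> value 54 (1 byte(s))
  byte[8]=0x05 cont=0 payload=0x05=5: acc |= 5<<0 -> acc=5 shift=7 [end]
Varint 5: bytes[8:9] = 05 -> value 5 (1 byte(s))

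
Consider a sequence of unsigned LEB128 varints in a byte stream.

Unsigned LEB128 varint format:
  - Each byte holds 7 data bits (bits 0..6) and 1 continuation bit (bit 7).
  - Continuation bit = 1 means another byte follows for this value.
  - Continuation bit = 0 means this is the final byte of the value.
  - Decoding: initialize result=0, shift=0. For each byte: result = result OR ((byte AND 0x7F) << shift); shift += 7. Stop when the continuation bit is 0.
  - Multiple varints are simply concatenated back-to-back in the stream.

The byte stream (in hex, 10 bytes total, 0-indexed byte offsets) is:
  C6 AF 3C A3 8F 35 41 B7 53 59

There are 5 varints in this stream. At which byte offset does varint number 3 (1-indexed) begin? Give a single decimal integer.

Answer: 6

Derivation:
  byte[0]=0xC6 cont=1 payload=0x46=70: acc |= 70<<0 -> acc=70 shift=7
  byte[1]=0xAF cont=1 payload=0x2F=47: acc |= 47<<7 -> acc=6086 shift=14
  byte[2]=0x3C cont=0 payload=0x3C=60: acc |= 60<<14 -> acc=989126 shift=21 [end]
Varint 1: bytes[0:3] = C6 AF 3C -> value 989126 (3 byte(s))
  byte[3]=0xA3 cont=1 payload=0x23=35: acc |= 35<<0 -> acc=35 shift=7
  byte[4]=0x8F cont=1 payload=0x0F=15: acc |= 15<<7 -> acc=1955 shift=14
  byte[5]=0x35 cont=0 payload=0x35=53: acc |= 53<<14 -> acc=870307 shift=21 [end]
Varint 2: bytes[3:6] = A3 8F 35 -> value 870307 (3 byte(s))
  byte[6]=0x41 cont=0 payload=0x41=65: acc |= 65<<0 -> acc=65 shift=7 [end]
Varint 3: bytes[6:7] = 41 -> value 65 (1 byte(s))
  byte[7]=0xB7 cont=1 payload=0x37=55: acc |= 55<<0 -> acc=55 shift=7
  byte[8]=0x53 cont=0 payload=0x53=83: acc |= 83<<7 -> acc=10679 shift=14 [end]
Varint 4: bytes[7:9] = B7 53 -> value 10679 (2 byte(s))
  byte[9]=0x59 cont=0 payload=0x59=89: acc |= 89<<0 -> acc=89 shift=7 [end]
Varint 5: bytes[9:10] = 59 -> value 89 (1 byte(s))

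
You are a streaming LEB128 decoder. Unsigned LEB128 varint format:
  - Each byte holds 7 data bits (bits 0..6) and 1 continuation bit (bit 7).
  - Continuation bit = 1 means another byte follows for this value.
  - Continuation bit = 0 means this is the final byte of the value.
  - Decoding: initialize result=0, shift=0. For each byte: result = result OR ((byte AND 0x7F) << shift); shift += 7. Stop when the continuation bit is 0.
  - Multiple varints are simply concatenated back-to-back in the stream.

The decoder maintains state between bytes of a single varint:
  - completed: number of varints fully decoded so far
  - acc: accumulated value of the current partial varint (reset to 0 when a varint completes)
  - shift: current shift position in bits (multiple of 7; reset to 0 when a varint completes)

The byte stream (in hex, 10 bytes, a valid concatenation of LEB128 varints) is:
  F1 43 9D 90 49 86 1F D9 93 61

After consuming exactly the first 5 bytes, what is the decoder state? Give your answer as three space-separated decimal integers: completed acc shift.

byte[0]=0xF1 cont=1 payload=0x71: acc |= 113<<0 -> completed=0 acc=113 shift=7
byte[1]=0x43 cont=0 payload=0x43: varint #1 complete (value=8689); reset -> completed=1 acc=0 shift=0
byte[2]=0x9D cont=1 payload=0x1D: acc |= 29<<0 -> completed=1 acc=29 shift=7
byte[3]=0x90 cont=1 payload=0x10: acc |= 16<<7 -> completed=1 acc=2077 shift=14
byte[4]=0x49 cont=0 payload=0x49: varint #2 complete (value=1198109); reset -> completed=2 acc=0 shift=0

Answer: 2 0 0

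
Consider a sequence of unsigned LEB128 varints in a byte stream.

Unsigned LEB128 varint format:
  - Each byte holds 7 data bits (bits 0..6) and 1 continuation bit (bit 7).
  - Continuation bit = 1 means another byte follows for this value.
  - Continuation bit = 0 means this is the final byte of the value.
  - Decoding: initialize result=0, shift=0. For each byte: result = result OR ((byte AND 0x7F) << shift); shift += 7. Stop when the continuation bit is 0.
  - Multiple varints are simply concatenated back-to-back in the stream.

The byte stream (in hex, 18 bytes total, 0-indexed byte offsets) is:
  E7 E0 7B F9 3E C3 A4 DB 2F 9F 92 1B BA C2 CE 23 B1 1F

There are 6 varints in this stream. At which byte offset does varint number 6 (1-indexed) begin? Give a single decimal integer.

  byte[0]=0xE7 cont=1 payload=0x67=103: acc |= 103<<0 -> acc=103 shift=7
  byte[1]=0xE0 cont=1 payload=0x60=96: acc |= 96<<7 -> acc=12391 shift=14
  byte[2]=0x7B cont=0 payload=0x7B=123: acc |= 123<<14 -> acc=2027623 shift=21 [end]
Varint 1: bytes[0:3] = E7 E0 7B -> value 2027623 (3 byte(s))
  byte[3]=0xF9 cont=1 payload=0x79=121: acc |= 121<<0 -> acc=121 shift=7
  byte[4]=0x3E cont=0 payload=0x3E=62: acc |= 62<<7 -> acc=8057 shift=14 [end]
Varint 2: bytes[3:5] = F9 3E -> value 8057 (2 byte(s))
  byte[5]=0xC3 cont=1 payload=0x43=67: acc |= 67<<0 -> acc=67 shift=7
  byte[6]=0xA4 cont=1 payload=0x24=36: acc |= 36<<7 -> acc=4675 shift=14
  byte[7]=0xDB cont=1 payload=0x5B=91: acc |= 91<<14 -> acc=1495619 shift=21
  byte[8]=0x2F cont=0 payload=0x2F=47: acc |= 47<<21 -> acc=100061763 shift=28 [end]
Varint 3: bytes[5:9] = C3 A4 DB 2F -> value 100061763 (4 byte(s))
  byte[9]=0x9F cont=1 payload=0x1F=31: acc |= 31<<0 -> acc=31 shift=7
  byte[10]=0x92 cont=1 payload=0x12=18: acc |= 18<<7 -> acc=2335 shift=14
  byte[11]=0x1B cont=0 payload=0x1B=27: acc |= 27<<14 -> acc=444703 shift=21 [end]
Varint 4: bytes[9:12] = 9F 92 1B -> value 444703 (3 byte(s))
  byte[12]=0xBA cont=1 payload=0x3A=58: acc |= 58<<0 -> acc=58 shift=7
  byte[13]=0xC2 cont=1 payload=0x42=66: acc |= 66<<7 -> acc=8506 shift=14
  byte[14]=0xCE cont=1 payload=0x4E=78: acc |= 78<<14 -> acc=1286458 shift=21
  byte[15]=0x23 cont=0 payload=0x23=35: acc |= 35<<21 -> acc=74686778 shift=28 [end]
Varint 5: bytes[12:16] = BA C2 CE 23 -> value 74686778 (4 byte(s))
  byte[16]=0xB1 cont=1 payload=0x31=49: acc |= 49<<0 -> acc=49 shift=7
  byte[17]=0x1F cont=0 payload=0x1F=31: acc |= 31<<7 -> acc=4017 shift=14 [end]
Varint 6: bytes[16:18] = B1 1F -> value 4017 (2 byte(s))

Answer: 16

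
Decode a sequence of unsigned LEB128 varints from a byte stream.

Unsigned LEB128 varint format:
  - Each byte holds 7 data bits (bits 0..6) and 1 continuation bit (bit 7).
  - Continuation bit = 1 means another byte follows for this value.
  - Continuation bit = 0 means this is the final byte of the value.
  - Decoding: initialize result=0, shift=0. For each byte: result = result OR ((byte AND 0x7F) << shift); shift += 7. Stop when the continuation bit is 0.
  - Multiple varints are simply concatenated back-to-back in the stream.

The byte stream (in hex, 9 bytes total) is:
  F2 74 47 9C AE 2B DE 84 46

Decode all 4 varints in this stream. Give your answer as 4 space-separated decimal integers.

Answer: 14962 71 710428 1147486

Derivation:
  byte[0]=0xF2 cont=1 payload=0x72=114: acc |= 114<<0 -> acc=114 shift=7
  byte[1]=0x74 cont=0 payload=0x74=116: acc |= 116<<7 -> acc=14962 shift=14 [end]
Varint 1: bytes[0:2] = F2 74 -> value 14962 (2 byte(s))
  byte[2]=0x47 cont=0 payload=0x47=71: acc |= 71<<0 -> acc=71 shift=7 [end]
Varint 2: bytes[2:3] = 47 -> value 71 (1 byte(s))
  byte[3]=0x9C cont=1 payload=0x1C=28: acc |= 28<<0 -> acc=28 shift=7
  byte[4]=0xAE cont=1 payload=0x2E=46: acc |= 46<<7 -> acc=5916 shift=14
  byte[5]=0x2B cont=0 payload=0x2B=43: acc |= 43<<14 -> acc=710428 shift=21 [end]
Varint 3: bytes[3:6] = 9C AE 2B -> value 710428 (3 byte(s))
  byte[6]=0xDE cont=1 payload=0x5E=94: acc |= 94<<0 -> acc=94 shift=7
  byte[7]=0x84 cont=1 payload=0x04=4: acc |= 4<<7 -> acc=606 shift=14
  byte[8]=0x46 cont=0 payload=0x46=70: acc |= 70<<14 -> acc=1147486 shift=21 [end]
Varint 4: bytes[6:9] = DE 84 46 -> value 1147486 (3 byte(s))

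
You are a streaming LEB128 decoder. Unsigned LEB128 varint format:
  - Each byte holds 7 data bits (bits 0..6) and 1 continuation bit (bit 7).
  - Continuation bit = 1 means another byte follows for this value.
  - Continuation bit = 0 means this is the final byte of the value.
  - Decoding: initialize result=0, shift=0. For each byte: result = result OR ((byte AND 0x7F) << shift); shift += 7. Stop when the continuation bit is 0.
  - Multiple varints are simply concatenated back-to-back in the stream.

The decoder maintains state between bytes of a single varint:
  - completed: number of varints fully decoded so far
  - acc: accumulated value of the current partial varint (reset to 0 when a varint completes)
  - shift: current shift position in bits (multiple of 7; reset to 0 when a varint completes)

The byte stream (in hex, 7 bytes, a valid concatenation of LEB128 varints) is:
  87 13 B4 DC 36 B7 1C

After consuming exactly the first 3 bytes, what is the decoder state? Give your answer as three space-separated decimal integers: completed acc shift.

Answer: 1 52 7

Derivation:
byte[0]=0x87 cont=1 payload=0x07: acc |= 7<<0 -> completed=0 acc=7 shift=7
byte[1]=0x13 cont=0 payload=0x13: varint #1 complete (value=2439); reset -> completed=1 acc=0 shift=0
byte[2]=0xB4 cont=1 payload=0x34: acc |= 52<<0 -> completed=1 acc=52 shift=7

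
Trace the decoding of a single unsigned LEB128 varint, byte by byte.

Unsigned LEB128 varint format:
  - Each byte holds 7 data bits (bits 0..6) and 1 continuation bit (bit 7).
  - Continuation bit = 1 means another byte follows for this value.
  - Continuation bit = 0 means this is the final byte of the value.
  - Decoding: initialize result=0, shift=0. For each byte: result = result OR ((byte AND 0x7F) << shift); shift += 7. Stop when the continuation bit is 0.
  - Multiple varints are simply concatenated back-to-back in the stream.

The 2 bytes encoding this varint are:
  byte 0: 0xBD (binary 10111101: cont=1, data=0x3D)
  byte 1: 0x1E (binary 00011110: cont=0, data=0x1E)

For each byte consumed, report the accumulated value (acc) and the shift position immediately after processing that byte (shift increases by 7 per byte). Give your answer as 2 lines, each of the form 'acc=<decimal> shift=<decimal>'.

Answer: acc=61 shift=7
acc=3901 shift=14

Derivation:
byte 0=0xBD: payload=0x3D=61, contrib = 61<<0 = 61; acc -> 61, shift -> 7
byte 1=0x1E: payload=0x1E=30, contrib = 30<<7 = 3840; acc -> 3901, shift -> 14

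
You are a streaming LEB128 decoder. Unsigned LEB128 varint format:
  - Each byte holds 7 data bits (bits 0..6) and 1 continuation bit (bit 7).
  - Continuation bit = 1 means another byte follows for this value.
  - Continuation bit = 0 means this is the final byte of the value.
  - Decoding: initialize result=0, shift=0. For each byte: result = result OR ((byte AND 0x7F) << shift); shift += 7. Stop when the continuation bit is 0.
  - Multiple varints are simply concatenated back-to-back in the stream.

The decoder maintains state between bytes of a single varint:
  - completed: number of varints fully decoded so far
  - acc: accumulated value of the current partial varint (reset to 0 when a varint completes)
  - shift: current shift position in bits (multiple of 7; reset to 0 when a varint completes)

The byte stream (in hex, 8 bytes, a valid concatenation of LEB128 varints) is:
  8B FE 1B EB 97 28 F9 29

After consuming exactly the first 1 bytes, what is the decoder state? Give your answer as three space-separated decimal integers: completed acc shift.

Answer: 0 11 7

Derivation:
byte[0]=0x8B cont=1 payload=0x0B: acc |= 11<<0 -> completed=0 acc=11 shift=7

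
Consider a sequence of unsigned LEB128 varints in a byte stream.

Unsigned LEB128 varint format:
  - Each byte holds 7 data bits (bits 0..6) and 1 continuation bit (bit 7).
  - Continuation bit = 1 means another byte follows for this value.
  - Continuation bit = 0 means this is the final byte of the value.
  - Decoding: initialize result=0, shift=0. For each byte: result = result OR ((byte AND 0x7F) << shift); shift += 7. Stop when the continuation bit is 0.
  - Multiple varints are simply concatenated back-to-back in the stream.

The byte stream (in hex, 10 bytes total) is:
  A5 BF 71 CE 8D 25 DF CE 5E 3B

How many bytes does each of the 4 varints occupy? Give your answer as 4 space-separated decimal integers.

Answer: 3 3 3 1

Derivation:
  byte[0]=0xA5 cont=1 payload=0x25=37: acc |= 37<<0 -> acc=37 shift=7
  byte[1]=0xBF cont=1 payload=0x3F=63: acc |= 63<<7 -> acc=8101 shift=14
  byte[2]=0x71 cont=0 payload=0x71=113: acc |= 113<<14 -> acc=1859493 shift=21 [end]
Varint 1: bytes[0:3] = A5 BF 71 -> value 1859493 (3 byte(s))
  byte[3]=0xCE cont=1 payload=0x4E=78: acc |= 78<<0 -> acc=78 shift=7
  byte[4]=0x8D cont=1 payload=0x0D=13: acc |= 13<<7 -> acc=1742 shift=14
  byte[5]=0x25 cont=0 payload=0x25=37: acc |= 37<<14 -> acc=607950 shift=21 [end]
Varint 2: bytes[3:6] = CE 8D 25 -> value 607950 (3 byte(s))
  byte[6]=0xDF cont=1 payload=0x5F=95: acc |= 95<<0 -> acc=95 shift=7
  byte[7]=0xCE cont=1 payload=0x4E=78: acc |= 78<<7 -> acc=10079 shift=14
  byte[8]=0x5E cont=0 payload=0x5E=94: acc |= 94<<14 -> acc=1550175 shift=21 [end]
Varint 3: bytes[6:9] = DF CE 5E -> value 1550175 (3 byte(s))
  byte[9]=0x3B cont=0 payload=0x3B=59: acc |= 59<<0 -> acc=59 shift=7 [end]
Varint 4: bytes[9:10] = 3B -> value 59 (1 byte(s))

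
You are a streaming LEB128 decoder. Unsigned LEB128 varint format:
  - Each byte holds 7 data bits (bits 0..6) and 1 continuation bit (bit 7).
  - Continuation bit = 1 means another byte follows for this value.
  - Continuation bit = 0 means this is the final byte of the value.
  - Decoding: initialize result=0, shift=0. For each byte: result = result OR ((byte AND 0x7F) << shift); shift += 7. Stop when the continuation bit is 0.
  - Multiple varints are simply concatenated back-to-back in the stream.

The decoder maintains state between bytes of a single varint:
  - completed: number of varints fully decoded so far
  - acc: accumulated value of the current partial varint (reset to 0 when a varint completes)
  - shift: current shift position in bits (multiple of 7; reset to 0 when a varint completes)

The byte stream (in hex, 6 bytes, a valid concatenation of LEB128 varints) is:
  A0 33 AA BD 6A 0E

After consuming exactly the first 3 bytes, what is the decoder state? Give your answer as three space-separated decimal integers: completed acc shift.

Answer: 1 42 7

Derivation:
byte[0]=0xA0 cont=1 payload=0x20: acc |= 32<<0 -> completed=0 acc=32 shift=7
byte[1]=0x33 cont=0 payload=0x33: varint #1 complete (value=6560); reset -> completed=1 acc=0 shift=0
byte[2]=0xAA cont=1 payload=0x2A: acc |= 42<<0 -> completed=1 acc=42 shift=7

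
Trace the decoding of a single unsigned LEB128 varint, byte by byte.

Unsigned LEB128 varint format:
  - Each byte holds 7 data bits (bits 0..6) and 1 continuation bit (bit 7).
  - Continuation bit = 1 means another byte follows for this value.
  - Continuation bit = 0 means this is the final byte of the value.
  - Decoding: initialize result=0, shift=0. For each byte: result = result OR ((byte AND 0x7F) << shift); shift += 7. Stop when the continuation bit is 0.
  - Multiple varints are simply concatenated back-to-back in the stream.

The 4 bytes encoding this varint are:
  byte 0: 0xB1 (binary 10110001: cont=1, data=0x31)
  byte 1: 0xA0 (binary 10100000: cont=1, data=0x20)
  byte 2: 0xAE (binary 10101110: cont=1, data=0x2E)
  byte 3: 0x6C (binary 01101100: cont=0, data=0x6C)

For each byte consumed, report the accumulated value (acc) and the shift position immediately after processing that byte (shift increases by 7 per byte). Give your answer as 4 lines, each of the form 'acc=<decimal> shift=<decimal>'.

Answer: acc=49 shift=7
acc=4145 shift=14
acc=757809 shift=21
acc=227250225 shift=28

Derivation:
byte 0=0xB1: payload=0x31=49, contrib = 49<<0 = 49; acc -> 49, shift -> 7
byte 1=0xA0: payload=0x20=32, contrib = 32<<7 = 4096; acc -> 4145, shift -> 14
byte 2=0xAE: payload=0x2E=46, contrib = 46<<14 = 753664; acc -> 757809, shift -> 21
byte 3=0x6C: payload=0x6C=108, contrib = 108<<21 = 226492416; acc -> 227250225, shift -> 28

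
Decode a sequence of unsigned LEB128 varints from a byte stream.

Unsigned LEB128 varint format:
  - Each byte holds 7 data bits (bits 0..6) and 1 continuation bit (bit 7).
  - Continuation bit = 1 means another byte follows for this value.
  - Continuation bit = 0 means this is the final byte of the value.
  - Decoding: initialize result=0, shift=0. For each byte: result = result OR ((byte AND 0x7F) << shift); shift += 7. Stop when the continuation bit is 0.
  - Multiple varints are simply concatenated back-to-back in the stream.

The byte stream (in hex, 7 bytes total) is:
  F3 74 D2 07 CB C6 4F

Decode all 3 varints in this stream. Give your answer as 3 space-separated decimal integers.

Answer: 14963 978 1303371

Derivation:
  byte[0]=0xF3 cont=1 payload=0x73=115: acc |= 115<<0 -> acc=115 shift=7
  byte[1]=0x74 cont=0 payload=0x74=116: acc |= 116<<7 -> acc=14963 shift=14 [end]
Varint 1: bytes[0:2] = F3 74 -> value 14963 (2 byte(s))
  byte[2]=0xD2 cont=1 payload=0x52=82: acc |= 82<<0 -> acc=82 shift=7
  byte[3]=0x07 cont=0 payload=0x07=7: acc |= 7<<7 -> acc=978 shift=14 [end]
Varint 2: bytes[2:4] = D2 07 -> value 978 (2 byte(s))
  byte[4]=0xCB cont=1 payload=0x4B=75: acc |= 75<<0 -> acc=75 shift=7
  byte[5]=0xC6 cont=1 payload=0x46=70: acc |= 70<<7 -> acc=9035 shift=14
  byte[6]=0x4F cont=0 payload=0x4F=79: acc |= 79<<14 -> acc=1303371 shift=21 [end]
Varint 3: bytes[4:7] = CB C6 4F -> value 1303371 (3 byte(s))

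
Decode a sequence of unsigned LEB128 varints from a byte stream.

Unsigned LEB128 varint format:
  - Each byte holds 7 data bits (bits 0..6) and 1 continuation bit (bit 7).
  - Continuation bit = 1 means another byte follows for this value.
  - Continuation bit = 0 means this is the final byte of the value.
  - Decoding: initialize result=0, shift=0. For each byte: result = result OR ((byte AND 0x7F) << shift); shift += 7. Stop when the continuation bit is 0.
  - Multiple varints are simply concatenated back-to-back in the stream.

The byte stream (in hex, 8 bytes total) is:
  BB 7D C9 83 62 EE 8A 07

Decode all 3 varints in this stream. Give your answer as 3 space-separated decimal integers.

Answer: 16059 1606089 116078

Derivation:
  byte[0]=0xBB cont=1 payload=0x3B=59: acc |= 59<<0 -> acc=59 shift=7
  byte[1]=0x7D cont=0 payload=0x7D=125: acc |= 125<<7 -> acc=16059 shift=14 [end]
Varint 1: bytes[0:2] = BB 7D -> value 16059 (2 byte(s))
  byte[2]=0xC9 cont=1 payload=0x49=73: acc |= 73<<0 -> acc=73 shift=7
  byte[3]=0x83 cont=1 payload=0x03=3: acc |= 3<<7 -> acc=457 shift=14
  byte[4]=0x62 cont=0 payload=0x62=98: acc |= 98<<14 -> acc=1606089 shift=21 [end]
Varint 2: bytes[2:5] = C9 83 62 -> value 1606089 (3 byte(s))
  byte[5]=0xEE cont=1 payload=0x6E=110: acc |= 110<<0 -> acc=110 shift=7
  byte[6]=0x8A cont=1 payload=0x0A=10: acc |= 10<<7 -> acc=1390 shift=14
  byte[7]=0x07 cont=0 payload=0x07=7: acc |= 7<<14 -> acc=116078 shift=21 [end]
Varint 3: bytes[5:8] = EE 8A 07 -> value 116078 (3 byte(s))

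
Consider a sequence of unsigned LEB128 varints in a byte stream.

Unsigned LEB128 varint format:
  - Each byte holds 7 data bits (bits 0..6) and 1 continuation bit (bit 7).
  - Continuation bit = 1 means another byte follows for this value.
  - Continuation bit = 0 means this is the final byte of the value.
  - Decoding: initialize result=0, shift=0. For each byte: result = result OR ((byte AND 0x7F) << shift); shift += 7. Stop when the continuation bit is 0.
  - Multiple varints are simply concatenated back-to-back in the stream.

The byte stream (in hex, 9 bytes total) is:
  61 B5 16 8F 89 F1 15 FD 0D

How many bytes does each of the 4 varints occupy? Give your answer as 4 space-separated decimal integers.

  byte[0]=0x61 cont=0 payload=0x61=97: acc |= 97<<0 -> acc=97 shift=7 [end]
Varint 1: bytes[0:1] = 61 -> value 97 (1 byte(s))
  byte[1]=0xB5 cont=1 payload=0x35=53: acc |= 53<<0 -> acc=53 shift=7
  byte[2]=0x16 cont=0 payload=0x16=22: acc |= 22<<7 -> acc=2869 shift=14 [end]
Varint 2: bytes[1:3] = B5 16 -> value 2869 (2 byte(s))
  byte[3]=0x8F cont=1 payload=0x0F=15: acc |= 15<<0 -> acc=15 shift=7
  byte[4]=0x89 cont=1 payload=0x09=9: acc |= 9<<7 -> acc=1167 shift=14
  byte[5]=0xF1 cont=1 payload=0x71=113: acc |= 113<<14 -> acc=1852559 shift=21
  byte[6]=0x15 cont=0 payload=0x15=21: acc |= 21<<21 -> acc=45892751 shift=28 [end]
Varint 3: bytes[3:7] = 8F 89 F1 15 -> value 45892751 (4 byte(s))
  byte[7]=0xFD cont=1 payload=0x7D=125: acc |= 125<<0 -> acc=125 shift=7
  byte[8]=0x0D cont=0 payload=0x0D=13: acc |= 13<<7 -> acc=1789 shift=14 [end]
Varint 4: bytes[7:9] = FD 0D -> value 1789 (2 byte(s))

Answer: 1 2 4 2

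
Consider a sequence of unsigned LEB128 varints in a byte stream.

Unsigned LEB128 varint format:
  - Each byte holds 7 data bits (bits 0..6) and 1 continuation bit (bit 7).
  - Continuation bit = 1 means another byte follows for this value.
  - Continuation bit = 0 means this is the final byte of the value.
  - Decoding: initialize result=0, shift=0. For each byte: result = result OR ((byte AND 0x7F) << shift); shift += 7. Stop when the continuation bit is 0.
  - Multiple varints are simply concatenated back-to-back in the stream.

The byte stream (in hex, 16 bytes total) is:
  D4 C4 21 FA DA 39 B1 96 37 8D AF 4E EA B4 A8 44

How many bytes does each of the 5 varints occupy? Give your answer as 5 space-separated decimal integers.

  byte[0]=0xD4 cont=1 payload=0x54=84: acc |= 84<<0 -> acc=84 shift=7
  byte[1]=0xC4 cont=1 payload=0x44=68: acc |= 68<<7 -> acc=8788 shift=14
  byte[2]=0x21 cont=0 payload=0x21=33: acc |= 33<<14 -> acc=549460 shift=21 [end]
Varint 1: bytes[0:3] = D4 C4 21 -> value 549460 (3 byte(s))
  byte[3]=0xFA cont=1 payload=0x7A=122: acc |= 122<<0 -> acc=122 shift=7
  byte[4]=0xDA cont=1 payload=0x5A=90: acc |= 90<<7 -> acc=11642 shift=14
  byte[5]=0x39 cont=0 payload=0x39=57: acc |= 57<<14 -> acc=945530 shift=21 [end]
Varint 2: bytes[3:6] = FA DA 39 -> value 945530 (3 byte(s))
  byte[6]=0xB1 cont=1 payload=0x31=49: acc |= 49<<0 -> acc=49 shift=7
  byte[7]=0x96 cont=1 payload=0x16=22: acc |= 22<<7 -> acc=2865 shift=14
  byte[8]=0x37 cont=0 payload=0x37=55: acc |= 55<<14 -> acc=903985 shift=21 [end]
Varint 3: bytes[6:9] = B1 96 37 -> value 903985 (3 byte(s))
  byte[9]=0x8D cont=1 payload=0x0D=13: acc |= 13<<0 -> acc=13 shift=7
  byte[10]=0xAF cont=1 payload=0x2F=47: acc |= 47<<7 -> acc=6029 shift=14
  byte[11]=0x4E cont=0 payload=0x4E=78: acc |= 78<<14 -> acc=1283981 shift=21 [end]
Varint 4: bytes[9:12] = 8D AF 4E -> value 1283981 (3 byte(s))
  byte[12]=0xEA cont=1 payload=0x6A=106: acc |= 106<<0 -> acc=106 shift=7
  byte[13]=0xB4 cont=1 payload=0x34=52: acc |= 52<<7 -> acc=6762 shift=14
  byte[14]=0xA8 cont=1 payload=0x28=40: acc |= 40<<14 -> acc=662122 shift=21
  byte[15]=0x44 cont=0 payload=0x44=68: acc |= 68<<21 -> acc=143268458 shift=28 [end]
Varint 5: bytes[12:16] = EA B4 A8 44 -> value 143268458 (4 byte(s))

Answer: 3 3 3 3 4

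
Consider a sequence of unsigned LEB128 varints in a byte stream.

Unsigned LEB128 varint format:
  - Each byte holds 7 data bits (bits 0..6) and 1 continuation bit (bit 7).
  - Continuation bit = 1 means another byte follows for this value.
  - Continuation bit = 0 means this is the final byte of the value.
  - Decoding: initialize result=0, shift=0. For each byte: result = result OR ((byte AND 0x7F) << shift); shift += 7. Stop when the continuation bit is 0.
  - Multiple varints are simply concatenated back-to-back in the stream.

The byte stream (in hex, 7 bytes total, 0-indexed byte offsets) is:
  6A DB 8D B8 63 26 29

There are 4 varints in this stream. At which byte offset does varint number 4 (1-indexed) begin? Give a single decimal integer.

Answer: 6

Derivation:
  byte[0]=0x6A cont=0 payload=0x6A=106: acc |= 106<<0 -> acc=106 shift=7 [end]
Varint 1: bytes[0:1] = 6A -> value 106 (1 byte(s))
  byte[1]=0xDB cont=1 payload=0x5B=91: acc |= 91<<0 -> acc=91 shift=7
  byte[2]=0x8D cont=1 payload=0x0D=13: acc |= 13<<7 -> acc=1755 shift=14
  byte[3]=0xB8 cont=1 payload=0x38=56: acc |= 56<<14 -> acc=919259 shift=21
  byte[4]=0x63 cont=0 payload=0x63=99: acc |= 99<<21 -> acc=208537307 shift=28 [end]
Varint 2: bytes[1:5] = DB 8D B8 63 -> value 208537307 (4 byte(s))
  byte[5]=0x26 cont=0 payload=0x26=38: acc |= 38<<0 -> acc=38 shift=7 [end]
Varint 3: bytes[5:6] = 26 -> value 38 (1 byte(s))
  byte[6]=0x29 cont=0 payload=0x29=41: acc |= 41<<0 -> acc=41 shift=7 [end]
Varint 4: bytes[6:7] = 29 -> value 41 (1 byte(s))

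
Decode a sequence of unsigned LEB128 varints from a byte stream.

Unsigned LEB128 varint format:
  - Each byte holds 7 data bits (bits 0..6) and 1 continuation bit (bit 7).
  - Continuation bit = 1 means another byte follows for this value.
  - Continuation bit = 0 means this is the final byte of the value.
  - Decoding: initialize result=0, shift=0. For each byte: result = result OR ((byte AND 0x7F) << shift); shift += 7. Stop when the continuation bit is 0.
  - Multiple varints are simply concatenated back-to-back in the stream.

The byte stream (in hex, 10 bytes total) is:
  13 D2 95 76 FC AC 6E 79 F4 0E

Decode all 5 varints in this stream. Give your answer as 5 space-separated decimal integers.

  byte[0]=0x13 cont=0 payload=0x13=19: acc |= 19<<0 -> acc=19 shift=7 [end]
Varint 1: bytes[0:1] = 13 -> value 19 (1 byte(s))
  byte[1]=0xD2 cont=1 payload=0x52=82: acc |= 82<<0 -> acc=82 shift=7
  byte[2]=0x95 cont=1 payload=0x15=21: acc |= 21<<7 -> acc=2770 shift=14
  byte[3]=0x76 cont=0 payload=0x76=118: acc |= 118<<14 -> acc=1936082 shift=21 [end]
Varint 2: bytes[1:4] = D2 95 76 -> value 1936082 (3 byte(s))
  byte[4]=0xFC cont=1 payload=0x7C=124: acc |= 124<<0 -> acc=124 shift=7
  byte[5]=0xAC cont=1 payload=0x2C=44: acc |= 44<<7 -> acc=5756 shift=14
  byte[6]=0x6E cont=0 payload=0x6E=110: acc |= 110<<14 -> acc=1807996 shift=21 [end]
Varint 3: bytes[4:7] = FC AC 6E -> value 1807996 (3 byte(s))
  byte[7]=0x79 cont=0 payload=0x79=121: acc |= 121<<0 -> acc=121 shift=7 [end]
Varint 4: bytes[7:8] = 79 -> value 121 (1 byte(s))
  byte[8]=0xF4 cont=1 payload=0x74=116: acc |= 116<<0 -> acc=116 shift=7
  byte[9]=0x0E cont=0 payload=0x0E=14: acc |= 14<<7 -> acc=1908 shift=14 [end]
Varint 5: bytes[8:10] = F4 0E -> value 1908 (2 byte(s))

Answer: 19 1936082 1807996 121 1908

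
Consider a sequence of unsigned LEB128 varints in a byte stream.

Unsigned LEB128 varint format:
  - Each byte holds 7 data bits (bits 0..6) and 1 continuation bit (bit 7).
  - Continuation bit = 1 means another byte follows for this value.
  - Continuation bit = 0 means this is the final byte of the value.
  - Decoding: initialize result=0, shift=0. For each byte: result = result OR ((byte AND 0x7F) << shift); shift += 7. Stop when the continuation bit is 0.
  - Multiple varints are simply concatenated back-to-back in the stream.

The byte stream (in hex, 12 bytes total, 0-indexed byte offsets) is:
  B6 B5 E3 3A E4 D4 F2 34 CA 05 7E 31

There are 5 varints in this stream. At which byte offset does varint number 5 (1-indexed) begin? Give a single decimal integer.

Answer: 11

Derivation:
  byte[0]=0xB6 cont=1 payload=0x36=54: acc |= 54<<0 -> acc=54 shift=7
  byte[1]=0xB5 cont=1 payload=0x35=53: acc |= 53<<7 -> acc=6838 shift=14
  byte[2]=0xE3 cont=1 payload=0x63=99: acc |= 99<<14 -> acc=1628854 shift=21
  byte[3]=0x3A cont=0 payload=0x3A=58: acc |= 58<<21 -> acc=123263670 shift=28 [end]
Varint 1: bytes[0:4] = B6 B5 E3 3A -> value 123263670 (4 byte(s))
  byte[4]=0xE4 cont=1 payload=0x64=100: acc |= 100<<0 -> acc=100 shift=7
  byte[5]=0xD4 cont=1 payload=0x54=84: acc |= 84<<7 -> acc=10852 shift=14
  byte[6]=0xF2 cont=1 payload=0x72=114: acc |= 114<<14 -> acc=1878628 shift=21
  byte[7]=0x34 cont=0 payload=0x34=52: acc |= 52<<21 -> acc=110930532 shift=28 [end]
Varint 2: bytes[4:8] = E4 D4 F2 34 -> value 110930532 (4 byte(s))
  byte[8]=0xCA cont=1 payload=0x4A=74: acc |= 74<<0 -> acc=74 shift=7
  byte[9]=0x05 cont=0 payload=0x05=5: acc |= 5<<7 -> acc=714 shift=14 [end]
Varint 3: bytes[8:10] = CA 05 -> value 714 (2 byte(s))
  byte[10]=0x7E cont=0 payload=0x7E=126: acc |= 126<<0 -> acc=126 shift=7 [end]
Varint 4: bytes[10:11] = 7E -> value 126 (1 byte(s))
  byte[11]=0x31 cont=0 payload=0x31=49: acc |= 49<<0 -> acc=49 shift=7 [end]
Varint 5: bytes[11:12] = 31 -> value 49 (1 byte(s))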